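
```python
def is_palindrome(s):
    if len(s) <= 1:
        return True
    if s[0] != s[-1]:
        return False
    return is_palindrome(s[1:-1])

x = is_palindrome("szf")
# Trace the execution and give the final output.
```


is_palindrome("szf")
"szf": s[0]='s' != s[-1]='f' -> False
= False


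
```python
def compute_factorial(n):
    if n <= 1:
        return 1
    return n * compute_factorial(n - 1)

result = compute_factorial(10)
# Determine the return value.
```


compute_factorial(10)
= 10 * compute_factorial(9)
= 10 * 9 * compute_factorial(8)
= 10 * 9 * 8 * compute_factorial(7)
= 10 * 9 * 8 * 7 * compute_factorial(6)
= 10 * 9 * 8 * 7 * 6 * compute_factorial(5)
= 10 * 9 * 8 * 7 * 6 * 5 * compute_factorial(4)
= 10 * 9 * 8 * 7 * 6 * 5 * 4 * compute_factorial(3)
= 10 * 9 * 8 * 7 * 6 * 5 * 4 * 3 * compute_factorial(2)
= 10 * 9 * 8 * 7 * 6 * 5 * 4 * 3 * 2 * compute_factorial(1)
= 10 * 9 * 8 * 7 * 6 * 5 * 4 * 3 * 2 * 1
= 3628800


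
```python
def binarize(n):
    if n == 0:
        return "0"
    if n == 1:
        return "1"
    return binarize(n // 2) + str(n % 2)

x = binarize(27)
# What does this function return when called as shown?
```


binarize(27)
= binarize(13) + "1"
= binarize(6) + "1" + "1"
= binarize(3) + "0" + "1" + "1"
= binarize(1) + "1" + "0" + "1" + "1"
= "1" + "1" + "0" + "1" + "1"
= "11011"


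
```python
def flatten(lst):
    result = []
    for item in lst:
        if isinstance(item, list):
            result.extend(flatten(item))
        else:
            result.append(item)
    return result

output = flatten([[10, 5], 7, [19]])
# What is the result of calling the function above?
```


flatten([[10, 5], 7, [19]])
Processing each element:
  [10, 5] is a list -> flatten recursively -> [10, 5]
  7 is not a list -> append 7
  [19] is a list -> flatten recursively -> [19]
= [10, 5, 7, 19]


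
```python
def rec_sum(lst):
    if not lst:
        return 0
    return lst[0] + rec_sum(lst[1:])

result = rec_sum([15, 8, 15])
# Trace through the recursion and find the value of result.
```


rec_sum([15, 8, 15])
= 15 + rec_sum([8, 15])
= 15 + 8 + rec_sum([15])
= 15 + 8 + 15 + rec_sum([])
= 15 + 8 + 15 + 0
= 38


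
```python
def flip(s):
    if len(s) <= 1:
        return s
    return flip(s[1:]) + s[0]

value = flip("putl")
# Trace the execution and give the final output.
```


flip("putl")
= flip("utl") + "p"
= flip("tl") + "u" + "p"
= flip("l") + "t" + "u" + "p"
= "l" + "t" + "u" + "p"
= "ltup"


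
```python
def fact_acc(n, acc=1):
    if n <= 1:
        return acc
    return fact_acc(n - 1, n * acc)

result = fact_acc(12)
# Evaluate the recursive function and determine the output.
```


fact_acc(12, 1)
= fact_acc(11, 12 * 1) = fact_acc(11, 12)
= fact_acc(10, 11 * 12) = fact_acc(10, 132)
= fact_acc(9, 10 * 132) = fact_acc(9, 1320)
= fact_acc(8, 9 * 1320) = fact_acc(8, 11880)
= fact_acc(7, 8 * 11880) = fact_acc(7, 95040)
= fact_acc(6, 7 * 95040) = fact_acc(6, 665280)
= fact_acc(5, 6 * 665280) = fact_acc(5, 3991680)
= fact_acc(4, 5 * 3991680) = fact_acc(4, 19958400)
= fact_acc(3, 4 * 19958400) = fact_acc(3, 79833600)
= fact_acc(2, 3 * 79833600) = fact_acc(2, 239500800)
= fact_acc(1, 2 * 239500800) = fact_acc(1, 479001600)
n <= 1, return acc = 479001600


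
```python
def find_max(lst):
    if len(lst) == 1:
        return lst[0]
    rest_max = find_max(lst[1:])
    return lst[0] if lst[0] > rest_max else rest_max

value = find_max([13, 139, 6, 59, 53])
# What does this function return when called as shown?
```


find_max([13, 139, 6, 59, 53])
= compare 13 with find_max([139, 6, 59, 53])
= compare 139 with find_max([6, 59, 53])
= compare 6 with find_max([59, 53])
= compare 59 with find_max([53])
Base: find_max([53]) = 53
compare 59 with 53: max = 59
compare 6 with 59: max = 59
compare 139 with 59: max = 139
compare 13 with 139: max = 139
= 139


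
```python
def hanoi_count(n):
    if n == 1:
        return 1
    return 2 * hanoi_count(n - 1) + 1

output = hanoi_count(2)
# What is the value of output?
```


hanoi_count(2)
= 2 * hanoi_count(1) + 1
Now compute bottom-up:
hanoi_count(1) = 1
hanoi_count(2) = 2 * 1 + 1 = 3
= 3


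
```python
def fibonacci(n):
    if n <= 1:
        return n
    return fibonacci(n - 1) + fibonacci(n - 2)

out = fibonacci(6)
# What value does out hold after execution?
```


fibonacci(6)
= fibonacci(5) + fibonacci(4)
= (fibonacci(4) + fibonacci(3)) + fibonacci(4)
Computing bottom-up: fibonacci(0)=0, fibonacci(1)=1, fibonacci(2)=1, fibonacci(3)=2, fibonacci(4)=3, fibonacci(5)=5, fibonacci(6)=8
= 8


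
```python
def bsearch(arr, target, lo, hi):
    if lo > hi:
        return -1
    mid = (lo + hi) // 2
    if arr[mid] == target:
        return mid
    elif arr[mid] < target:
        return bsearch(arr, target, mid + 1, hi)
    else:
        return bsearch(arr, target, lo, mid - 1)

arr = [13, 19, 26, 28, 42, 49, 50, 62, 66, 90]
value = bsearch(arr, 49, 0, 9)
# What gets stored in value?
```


bsearch(arr, 49, 0, 9)
lo=0, hi=9, mid=4, arr[mid]=42
42 < 49, search right half
lo=5, hi=9, mid=7, arr[mid]=62
62 > 49, search left half
lo=5, hi=6, mid=5, arr[mid]=49
arr[5] == 49, found at index 5
= 5


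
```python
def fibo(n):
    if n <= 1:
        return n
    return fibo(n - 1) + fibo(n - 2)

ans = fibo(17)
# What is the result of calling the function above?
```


fibo(17)
= fibo(16) + fibo(15)
= (fibo(15) + fibo(14)) + fibo(15)
Computing bottom-up: fibo(0)=0, fibo(1)=1, fibo(2)=1, fibo(3)=2, fibo(4)=3, fibo(5)=5, fibo(6)=8, fibo(7)=13, fibo(8)=21, fibo(9)=34, fibo(10)=55, fibo(11)=89, fibo(12)=144, fibo(13)=233, fibo(14)=377, fibo(15)=610, fibo(16)=987, fibo(17)=1597
= 1597


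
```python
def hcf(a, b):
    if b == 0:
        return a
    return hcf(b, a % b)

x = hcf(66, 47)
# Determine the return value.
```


hcf(66, 47)
= hcf(47, 66 % 47) = hcf(47, 19)
= hcf(19, 47 % 19) = hcf(19, 9)
= hcf(9, 19 % 9) = hcf(9, 1)
= hcf(1, 9 % 1) = hcf(1, 0)
b == 0, return a = 1


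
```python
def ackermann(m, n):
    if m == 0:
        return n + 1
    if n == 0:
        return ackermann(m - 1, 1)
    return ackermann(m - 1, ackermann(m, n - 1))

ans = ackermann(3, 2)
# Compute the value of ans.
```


ackermann(3, 2)
= ackermann(2, ackermann(3, 1))
First compute ackermann(3, 1) = 13
= ackermann(2, 13)
= 29


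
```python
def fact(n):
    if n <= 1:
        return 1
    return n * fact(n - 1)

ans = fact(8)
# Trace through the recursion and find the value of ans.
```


fact(8)
= 8 * fact(7)
= 8 * 7 * fact(6)
= 8 * 7 * 6 * fact(5)
= 8 * 7 * 6 * 5 * fact(4)
= 8 * 7 * 6 * 5 * 4 * fact(3)
= 8 * 7 * 6 * 5 * 4 * 3 * fact(2)
= 8 * 7 * 6 * 5 * 4 * 3 * 2 * fact(1)
= 8 * 7 * 6 * 5 * 4 * 3 * 2 * 1
= 40320


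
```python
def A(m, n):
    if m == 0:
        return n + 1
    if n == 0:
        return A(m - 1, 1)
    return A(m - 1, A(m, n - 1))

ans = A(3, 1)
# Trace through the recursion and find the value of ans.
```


A(3, 1)
= A(2, A(3, 0))
First compute A(3, 0) = 5
= A(2, 5)
= 13


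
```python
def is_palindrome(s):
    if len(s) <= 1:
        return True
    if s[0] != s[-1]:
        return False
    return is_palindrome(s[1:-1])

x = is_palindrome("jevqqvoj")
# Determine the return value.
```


is_palindrome("jevqqvoj")
"jevqqvoj": s[0]='j' == s[-1]='j' -> is_palindrome("evqqvo")
"evqqvo": s[0]='e' != s[-1]='o' -> False
= False


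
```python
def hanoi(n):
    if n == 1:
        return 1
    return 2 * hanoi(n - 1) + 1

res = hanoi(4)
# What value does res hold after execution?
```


hanoi(4)
= 2 * hanoi(3) + 1
= 2 * (2 * hanoi(2) + 1) + 1
= 2 * (2 * (2 * hanoi(1) + 1) + 1) + 1
Now compute bottom-up:
hanoi(1) = 1
hanoi(2) = 2 * 1 + 1 = 3
hanoi(3) = 2 * 3 + 1 = 7
hanoi(4) = 2 * 7 + 1 = 15
= 15


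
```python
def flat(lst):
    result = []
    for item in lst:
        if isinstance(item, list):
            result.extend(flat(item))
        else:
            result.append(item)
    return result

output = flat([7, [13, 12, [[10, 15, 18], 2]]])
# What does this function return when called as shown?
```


flat([7, [13, 12, [[10, 15, 18], 2]]])
Processing each element:
  7 is not a list -> append 7
  [13, 12, [[10, 15, 18], 2]] is a list -> flat recursively -> [13, 12, 10, 15, 18, 2]
= [7, 13, 12, 10, 15, 18, 2]


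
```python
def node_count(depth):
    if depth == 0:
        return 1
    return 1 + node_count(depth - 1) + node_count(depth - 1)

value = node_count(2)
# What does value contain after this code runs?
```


node_count(2)
= 1 + node_count(1) + node_count(1)
= 1 + 2 * node_count(1)
node_count(k) = 2^(k+1) - 1
node_count(0) = 1
node_count(1) = 3
node_count(2) = 7
node_count(2) = 2^3 - 1 = 7


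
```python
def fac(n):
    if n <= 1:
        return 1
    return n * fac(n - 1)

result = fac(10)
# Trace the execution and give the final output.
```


fac(10)
= 10 * fac(9)
= 10 * 9 * fac(8)
= 10 * 9 * 8 * fac(7)
= 10 * 9 * 8 * 7 * fac(6)
= 10 * 9 * 8 * 7 * 6 * fac(5)
= 10 * 9 * 8 * 7 * 6 * 5 * fac(4)
= 10 * 9 * 8 * 7 * 6 * 5 * 4 * fac(3)
= 10 * 9 * 8 * 7 * 6 * 5 * 4 * 3 * fac(2)
= 10 * 9 * 8 * 7 * 6 * 5 * 4 * 3 * 2 * fac(1)
= 10 * 9 * 8 * 7 * 6 * 5 * 4 * 3 * 2 * 1
= 3628800


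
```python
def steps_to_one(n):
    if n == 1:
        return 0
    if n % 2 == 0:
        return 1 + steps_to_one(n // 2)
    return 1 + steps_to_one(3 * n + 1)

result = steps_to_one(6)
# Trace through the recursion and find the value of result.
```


steps_to_one(6)
6 is even -> steps_to_one(3)
3 is odd -> 3*3+1 = 10 -> steps_to_one(10)
10 is even -> steps_to_one(5)
5 is odd -> 3*5+1 = 16 -> steps_to_one(16)
16 is even -> steps_to_one(8)
8 is even -> steps_to_one(4)
4 is even -> steps_to_one(2)
2 is even -> steps_to_one(1)
Reached 1 after 8 steps
= 8


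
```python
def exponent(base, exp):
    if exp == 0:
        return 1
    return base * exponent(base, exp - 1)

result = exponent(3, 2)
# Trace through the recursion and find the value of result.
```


exponent(3, 2)
= 3 * exponent(3, 1)
= 3 * 3 * exponent(3, 0)
= 3 * 3 * 1
= 9


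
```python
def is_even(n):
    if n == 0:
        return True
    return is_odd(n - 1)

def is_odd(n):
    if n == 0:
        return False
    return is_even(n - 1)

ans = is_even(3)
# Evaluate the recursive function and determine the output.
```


is_even(3)
= is_odd(2)
= is_even(1)
= is_odd(0)
n == 0: return False
= False


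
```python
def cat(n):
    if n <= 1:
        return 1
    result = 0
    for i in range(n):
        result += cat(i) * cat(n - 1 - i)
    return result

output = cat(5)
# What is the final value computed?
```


cat(5)
= sum of cat(i) * cat(5-1-i) for i in 0..4
First compute sub-values bottom-up:
  cat(0) = 1, cat(1) = 1
  cat(2) = 1*1 + 1*1 = 2
  cat(3) = 1*2 + 1*1 + 2*1 = 5
  cat(4) = 1*5 + 1*2 + 2*1 + 5*1 = 14
Now cat(5):
  cat(0)*cat(4) = 1*14 = 14
  cat(1)*cat(3) = 1*5 = 5
  cat(2)*cat(2) = 2*2 = 4
  cat(3)*cat(1) = 5*1 = 5
  cat(4)*cat(0) = 14*1 = 14
= 14 + 5 + 4 + 5 + 14
= 42


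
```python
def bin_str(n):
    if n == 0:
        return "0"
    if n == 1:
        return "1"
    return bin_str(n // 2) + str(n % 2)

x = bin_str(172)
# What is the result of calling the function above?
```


bin_str(172)
= bin_str(86) + "0"
= bin_str(43) + "0" + "0"
= bin_str(21) + "1" + "0" + "0"
= bin_str(10) + "1" + "1" + "0" + "0"
= bin_str(5) + "0" + "1" + "1" + "0" + "0"
= bin_str(2) + "1" + "0" + "1" + "1" + "0" + "0"
= bin_str(1) + "0" + "1" + "0" + "1" + "1" + "0" + "0"
= "1" + "0" + "1" + "0" + "1" + "1" + "0" + "0"
= "10101100"


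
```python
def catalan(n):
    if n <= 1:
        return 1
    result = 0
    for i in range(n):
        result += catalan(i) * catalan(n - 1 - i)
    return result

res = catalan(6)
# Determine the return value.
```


catalan(6)
= sum of catalan(i) * catalan(6-1-i) for i in 0..5
First compute sub-values bottom-up:
  catalan(0) = 1, catalan(1) = 1
  catalan(2) = 1*1 + 1*1 = 2
  catalan(3) = 1*2 + 1*1 + 2*1 = 5
  catalan(4) = 1*5 + 1*2 + 2*1 + 5*1 = 14
  catalan(5) = 1*14 + 1*5 + 2*2 + 5*1 + 14*1 = 42
Now catalan(6):
  catalan(0)*catalan(5) = 1*42 = 42
  catalan(1)*catalan(4) = 1*14 = 14
  catalan(2)*catalan(3) = 2*5 = 10
  catalan(3)*catalan(2) = 5*2 = 10
  catalan(4)*catalan(1) = 14*1 = 14
  catalan(5)*catalan(0) = 42*1 = 42
= 42 + 14 + 10 + 10 + 14 + 42
= 132


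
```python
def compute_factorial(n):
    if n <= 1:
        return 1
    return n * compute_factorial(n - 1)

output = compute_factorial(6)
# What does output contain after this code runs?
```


compute_factorial(6)
= 6 * compute_factorial(5)
= 6 * 5 * compute_factorial(4)
= 6 * 5 * 4 * compute_factorial(3)
= 6 * 5 * 4 * 3 * compute_factorial(2)
= 6 * 5 * 4 * 3 * 2 * compute_factorial(1)
= 6 * 5 * 4 * 3 * 2 * 1
= 720


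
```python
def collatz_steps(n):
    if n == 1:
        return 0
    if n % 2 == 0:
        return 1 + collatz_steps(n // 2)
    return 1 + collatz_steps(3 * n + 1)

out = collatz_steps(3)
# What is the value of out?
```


collatz_steps(3)
3 is odd -> 3*3+1 = 10 -> collatz_steps(10)
10 is even -> collatz_steps(5)
5 is odd -> 3*5+1 = 16 -> collatz_steps(16)
16 is even -> collatz_steps(8)
8 is even -> collatz_steps(4)
4 is even -> collatz_steps(2)
2 is even -> collatz_steps(1)
Reached 1 after 7 steps
= 7


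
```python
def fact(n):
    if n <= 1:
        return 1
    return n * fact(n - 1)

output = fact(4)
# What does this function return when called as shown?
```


fact(4)
= 4 * fact(3)
= 4 * 3 * fact(2)
= 4 * 3 * 2 * fact(1)
= 4 * 3 * 2 * 1
= 24


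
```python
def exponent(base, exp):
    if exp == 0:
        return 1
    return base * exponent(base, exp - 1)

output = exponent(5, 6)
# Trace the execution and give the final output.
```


exponent(5, 6)
= 5 * exponent(5, 5)
= 5 * 5 * exponent(5, 4)
= 5 * 5 * 5 * exponent(5, 3)
= 5 * 5 * 5 * 5 * exponent(5, 2)
= 5 * 5 * 5 * 5 * 5 * exponent(5, 1)
= 5 * 5 * 5 * 5 * 5 * 5 * exponent(5, 0)
= 5 * 5 * 5 * 5 * 5 * 5 * 1
= 15625


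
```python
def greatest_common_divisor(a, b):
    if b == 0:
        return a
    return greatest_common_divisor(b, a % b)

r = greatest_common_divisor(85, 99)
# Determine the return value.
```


greatest_common_divisor(85, 99)
= greatest_common_divisor(99, 85 % 99) = greatest_common_divisor(99, 85)
= greatest_common_divisor(85, 99 % 85) = greatest_common_divisor(85, 14)
= greatest_common_divisor(14, 85 % 14) = greatest_common_divisor(14, 1)
= greatest_common_divisor(1, 14 % 1) = greatest_common_divisor(1, 0)
b == 0, return a = 1


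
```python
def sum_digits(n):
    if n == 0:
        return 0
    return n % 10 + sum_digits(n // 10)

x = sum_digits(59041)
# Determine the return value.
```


sum_digits(59041)
= 1 + sum_digits(5904)
= 1 + 4 + sum_digits(590)
= 1 + 4 + 0 + sum_digits(59)
= 1 + 4 + 0 + 9 + sum_digits(5)
= 1 + 4 + 0 + 9 + 5 + sum_digits(0)
= 1 + 4 + 0 + 9 + 5 + 0
= 19


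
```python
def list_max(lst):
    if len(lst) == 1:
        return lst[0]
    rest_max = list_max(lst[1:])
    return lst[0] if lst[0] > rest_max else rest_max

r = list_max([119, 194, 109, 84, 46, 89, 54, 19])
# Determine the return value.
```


list_max([119, 194, 109, 84, 46, 89, 54, 19])
= compare 119 with list_max([194, 109, 84, 46, 89, 54, 19])
= compare 194 with list_max([109, 84, 46, 89, 54, 19])
= compare 109 with list_max([84, 46, 89, 54, 19])
= compare 84 with list_max([46, 89, 54, 19])
= compare 46 with list_max([89, 54, 19])
= compare 89 with list_max([54, 19])
= compare 54 with list_max([19])
Base: list_max([19]) = 19
compare 54 with 19: max = 54
compare 89 with 54: max = 89
compare 46 with 89: max = 89
compare 84 with 89: max = 89
compare 109 with 89: max = 109
compare 194 with 109: max = 194
compare 119 with 194: max = 194
= 194


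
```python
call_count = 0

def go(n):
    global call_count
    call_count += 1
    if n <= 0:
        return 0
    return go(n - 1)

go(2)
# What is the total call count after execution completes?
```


go(2) calls go(1) calls ... calls go(0)
Total calls: 2 + 1 (for base case) = 3


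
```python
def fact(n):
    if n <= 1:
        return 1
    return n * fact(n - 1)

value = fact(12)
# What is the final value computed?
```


fact(12)
= 12 * fact(11)
= 12 * 11 * fact(10)
= 12 * 11 * 10 * fact(9)
= 12 * 11 * 10 * 9 * fact(8)
= 12 * 11 * 10 * 9 * 8 * fact(7)
= 12 * 11 * 10 * 9 * 8 * 7 * fact(6)
= 12 * 11 * 10 * 9 * 8 * 7 * 6 * fact(5)
= 12 * 11 * 10 * 9 * 8 * 7 * 6 * 5 * fact(4)
= 12 * 11 * 10 * 9 * 8 * 7 * 6 * 5 * 4 * fact(3)
= 12 * 11 * 10 * 9 * 8 * 7 * 6 * 5 * 4 * 3 * fact(2)
= 12 * 11 * 10 * 9 * 8 * 7 * 6 * 5 * 4 * 3 * 2 * fact(1)
= 12 * 11 * 10 * 9 * 8 * 7 * 6 * 5 * 4 * 3 * 2 * 1
= 479001600


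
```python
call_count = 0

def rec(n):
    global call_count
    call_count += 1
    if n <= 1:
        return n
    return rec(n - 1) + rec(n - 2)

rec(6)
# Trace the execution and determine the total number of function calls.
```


rec(6) calls rec(5) and rec(4); each non-base call branches into two more.
Let C(k) = total number of calls made by rec(k), including the call to rec(k) itself.
Base cases: C(0) = 1, C(1) = 1
Recurrence: C(k) = 1 + C(k-1) + C(k-2)
  C(2) = 1 + C(1) + C(0) = 1 + 1 + 1 = 3
  C(3) = 1 + C(2) + C(1) = 1 + 3 + 1 = 5
  C(4) = 1 + C(3) + C(2) = 1 + 5 + 3 = 9
  C(5) = 1 + C(4) + C(3) = 1 + 9 + 5 = 15
  C(6) = 1 + C(5) + C(4) = 1 + 15 + 9 = 25
Total calls = C(6) = 25


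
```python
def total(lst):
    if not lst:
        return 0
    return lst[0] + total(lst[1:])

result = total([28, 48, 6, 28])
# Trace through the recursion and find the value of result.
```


total([28, 48, 6, 28])
= 28 + total([48, 6, 28])
= 28 + 48 + total([6, 28])
= 28 + 48 + 6 + total([28])
= 28 + 48 + 6 + 28 + total([])
= 28 + 48 + 6 + 28 + 0
= 110


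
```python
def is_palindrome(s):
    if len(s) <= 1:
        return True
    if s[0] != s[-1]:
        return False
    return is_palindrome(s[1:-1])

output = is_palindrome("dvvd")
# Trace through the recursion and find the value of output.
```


is_palindrome("dvvd")
"dvvd": s[0]='d' == s[-1]='d' -> is_palindrome("vv")
"vv": s[0]='v' == s[-1]='v' -> is_palindrome("")
"": len <= 1 -> True
= True


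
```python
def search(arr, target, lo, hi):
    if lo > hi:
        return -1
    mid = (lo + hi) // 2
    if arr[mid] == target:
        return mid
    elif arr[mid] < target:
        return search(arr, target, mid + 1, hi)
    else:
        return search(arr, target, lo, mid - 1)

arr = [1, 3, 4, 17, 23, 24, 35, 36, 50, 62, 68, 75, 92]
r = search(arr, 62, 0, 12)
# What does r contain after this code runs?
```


search(arr, 62, 0, 12)
lo=0, hi=12, mid=6, arr[mid]=35
35 < 62, search right half
lo=7, hi=12, mid=9, arr[mid]=62
arr[9] == 62, found at index 9
= 9


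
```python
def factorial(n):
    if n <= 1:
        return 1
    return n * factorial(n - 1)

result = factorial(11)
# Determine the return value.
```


factorial(11)
= 11 * factorial(10)
= 11 * 10 * factorial(9)
= 11 * 10 * 9 * factorial(8)
= 11 * 10 * 9 * 8 * factorial(7)
= 11 * 10 * 9 * 8 * 7 * factorial(6)
= 11 * 10 * 9 * 8 * 7 * 6 * factorial(5)
= 11 * 10 * 9 * 8 * 7 * 6 * 5 * factorial(4)
= 11 * 10 * 9 * 8 * 7 * 6 * 5 * 4 * factorial(3)
= 11 * 10 * 9 * 8 * 7 * 6 * 5 * 4 * 3 * factorial(2)
= 11 * 10 * 9 * 8 * 7 * 6 * 5 * 4 * 3 * 2 * factorial(1)
= 11 * 10 * 9 * 8 * 7 * 6 * 5 * 4 * 3 * 2 * 1
= 39916800


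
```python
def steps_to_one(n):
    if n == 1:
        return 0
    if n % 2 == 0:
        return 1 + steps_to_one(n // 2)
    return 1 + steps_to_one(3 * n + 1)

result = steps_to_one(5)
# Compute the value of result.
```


steps_to_one(5)
5 is odd -> 3*5+1 = 16 -> steps_to_one(16)
16 is even -> steps_to_one(8)
8 is even -> steps_to_one(4)
4 is even -> steps_to_one(2)
2 is even -> steps_to_one(1)
Reached 1 after 5 steps
= 5


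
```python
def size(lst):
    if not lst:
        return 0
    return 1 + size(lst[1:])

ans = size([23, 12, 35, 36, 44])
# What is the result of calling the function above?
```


size([23, 12, 35, 36, 44])
= 1 + size([12, 35, 36, 44])
= 1 + 1 + size([35, 36, 44])
= 1 + 1 + 1 + size([36, 44])
= 1 + 1 + 1 + 1 + size([44])
= 1 + 1 + 1 + 1 + 1 + size([])
= 1 + 1 + 1 + 1 + 1 + 0
= 5


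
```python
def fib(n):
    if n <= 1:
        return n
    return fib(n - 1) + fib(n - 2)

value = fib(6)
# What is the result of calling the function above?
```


fib(6)
= fib(5) + fib(4)
= (fib(4) + fib(3)) + fib(4)
Computing bottom-up: fib(0)=0, fib(1)=1, fib(2)=1, fib(3)=2, fib(4)=3, fib(5)=5, fib(6)=8
= 8


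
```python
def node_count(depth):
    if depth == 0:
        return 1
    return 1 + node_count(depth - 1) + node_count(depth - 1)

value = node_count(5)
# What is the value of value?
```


node_count(5)
= 1 + node_count(4) + node_count(4)
= 1 + 2 * node_count(4)
node_count(k) = 2^(k+1) - 1
node_count(0) = 1
node_count(1) = 3
node_count(2) = 7
node_count(3) = 15
node_count(4) = 31
node_count(5) = 2^6 - 1 = 63


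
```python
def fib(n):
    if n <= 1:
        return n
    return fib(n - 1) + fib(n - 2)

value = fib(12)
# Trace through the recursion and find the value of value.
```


fib(12)
= fib(11) + fib(10)
= (fib(10) + fib(9)) + fib(10)
Computing bottom-up: fib(0)=0, fib(1)=1, fib(2)=1, fib(3)=2, fib(4)=3, fib(5)=5, fib(6)=8, fib(7)=13, fib(8)=21, fib(9)=34, fib(10)=55, fib(11)=89, fib(12)=144
= 144


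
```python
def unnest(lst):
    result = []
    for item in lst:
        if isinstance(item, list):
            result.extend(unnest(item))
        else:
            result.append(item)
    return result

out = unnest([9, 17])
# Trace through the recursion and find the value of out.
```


unnest([9, 17])
Processing each element:
  9 is not a list -> append 9
  17 is not a list -> append 17
= [9, 17]


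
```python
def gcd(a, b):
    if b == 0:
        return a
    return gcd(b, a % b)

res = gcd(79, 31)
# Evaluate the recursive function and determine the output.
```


gcd(79, 31)
= gcd(31, 79 % 31) = gcd(31, 17)
= gcd(17, 31 % 17) = gcd(17, 14)
= gcd(14, 17 % 14) = gcd(14, 3)
= gcd(3, 14 % 3) = gcd(3, 2)
= gcd(2, 3 % 2) = gcd(2, 1)
= gcd(1, 2 % 1) = gcd(1, 0)
b == 0, return a = 1


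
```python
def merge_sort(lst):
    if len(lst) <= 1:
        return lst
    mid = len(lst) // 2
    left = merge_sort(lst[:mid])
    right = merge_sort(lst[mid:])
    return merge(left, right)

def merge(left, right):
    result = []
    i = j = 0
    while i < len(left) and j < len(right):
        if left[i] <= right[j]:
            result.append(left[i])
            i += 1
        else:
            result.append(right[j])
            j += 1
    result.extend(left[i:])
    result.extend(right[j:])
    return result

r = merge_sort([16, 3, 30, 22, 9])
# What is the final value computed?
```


merge_sort([16, 3, 30, 22, 9])
Split into [16, 3] and [30, 22, 9]
Left sorted: [3, 16]
Right sorted: [9, 22, 30]
Merge [3, 16] and [9, 22, 30]
= [3, 9, 16, 22, 30]


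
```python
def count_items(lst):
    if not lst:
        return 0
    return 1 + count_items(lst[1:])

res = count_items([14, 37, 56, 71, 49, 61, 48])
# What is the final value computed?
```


count_items([14, 37, 56, 71, 49, 61, 48])
= 1 + count_items([37, 56, 71, 49, 61, 48])
= 1 + 1 + count_items([56, 71, 49, 61, 48])
= 1 + 1 + 1 + count_items([71, 49, 61, 48])
= 1 + 1 + 1 + 1 + count_items([49, 61, 48])
= 1 + 1 + 1 + 1 + 1 + count_items([61, 48])
= 1 + 1 + 1 + 1 + 1 + 1 + count_items([48])
= 1 + 1 + 1 + 1 + 1 + 1 + 1 + count_items([])
= 1 + 1 + 1 + 1 + 1 + 1 + 1 + 0
= 7


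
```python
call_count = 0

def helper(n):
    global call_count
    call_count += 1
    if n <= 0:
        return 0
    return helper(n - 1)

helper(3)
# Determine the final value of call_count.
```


helper(3) calls helper(2) calls ... calls helper(0)
Total calls: 3 + 1 (for base case) = 4


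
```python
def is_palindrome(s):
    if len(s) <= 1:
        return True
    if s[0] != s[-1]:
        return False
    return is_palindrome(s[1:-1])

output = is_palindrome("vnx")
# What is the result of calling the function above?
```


is_palindrome("vnx")
"vnx": s[0]='v' != s[-1]='x' -> False
= False


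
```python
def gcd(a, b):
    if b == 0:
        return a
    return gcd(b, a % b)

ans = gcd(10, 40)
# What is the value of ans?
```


gcd(10, 40)
= gcd(40, 10 % 40) = gcd(40, 10)
= gcd(10, 40 % 10) = gcd(10, 0)
b == 0, return a = 10


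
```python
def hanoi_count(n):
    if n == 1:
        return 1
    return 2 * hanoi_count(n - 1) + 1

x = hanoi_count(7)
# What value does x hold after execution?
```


hanoi_count(7)
= 2 * hanoi_count(6) + 1
= 2 * (2 * hanoi_count(5) + 1) + 1
= 2 * (2 * (2 * hanoi_count(4) + 1) + 1) + 1
= 2 * (2 * (2 * (2 * hanoi_count(3) + 1) + 1) + 1) + 1
= 2 * (2 * (2 * (2 * (2 * hanoi_count(2) + 1) + 1) + 1) + 1) + 1
= 2 * (2 * (2 * (2 * (2 * (2 * hanoi_count(1) + 1) + 1) + 1) + 1) + 1) + 1
Now compute bottom-up:
hanoi_count(1) = 1
hanoi_count(2) = 2 * 1 + 1 = 3
hanoi_count(3) = 2 * 3 + 1 = 7
hanoi_count(4) = 2 * 7 + 1 = 15
hanoi_count(5) = 2 * 15 + 1 = 31
hanoi_count(6) = 2 * 31 + 1 = 63
hanoi_count(7) = 2 * 63 + 1 = 127
= 127


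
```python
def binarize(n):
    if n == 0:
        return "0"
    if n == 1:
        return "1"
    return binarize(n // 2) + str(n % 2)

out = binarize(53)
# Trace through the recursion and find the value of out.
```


binarize(53)
= binarize(26) + "1"
= binarize(13) + "0" + "1"
= binarize(6) + "1" + "0" + "1"
= binarize(3) + "0" + "1" + "0" + "1"
= binarize(1) + "1" + "0" + "1" + "0" + "1"
= "1" + "1" + "0" + "1" + "0" + "1"
= "110101"


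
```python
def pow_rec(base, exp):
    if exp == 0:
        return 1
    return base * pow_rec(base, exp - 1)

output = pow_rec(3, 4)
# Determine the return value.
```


pow_rec(3, 4)
= 3 * pow_rec(3, 3)
= 3 * 3 * pow_rec(3, 2)
= 3 * 3 * 3 * pow_rec(3, 1)
= 3 * 3 * 3 * 3 * pow_rec(3, 0)
= 3 * 3 * 3 * 3 * 1
= 81


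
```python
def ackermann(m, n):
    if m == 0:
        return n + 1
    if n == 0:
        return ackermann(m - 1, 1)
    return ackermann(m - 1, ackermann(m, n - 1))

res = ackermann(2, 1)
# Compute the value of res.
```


ackermann(2, 1)
= ackermann(1, ackermann(2, 0))
First compute ackermann(2, 0) = 3
= ackermann(1, 3)
= 5


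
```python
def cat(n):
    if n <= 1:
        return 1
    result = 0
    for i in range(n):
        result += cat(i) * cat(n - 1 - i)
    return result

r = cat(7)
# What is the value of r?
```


cat(7)
= sum of cat(i) * cat(7-1-i) for i in 0..6
First compute sub-values bottom-up:
  cat(0) = 1, cat(1) = 1
  cat(2) = 1*1 + 1*1 = 2
  cat(3) = 1*2 + 1*1 + 2*1 = 5
  cat(4) = 1*5 + 1*2 + 2*1 + 5*1 = 14
  cat(5) = 1*14 + 1*5 + 2*2 + 5*1 + 14*1 = 42
  cat(6) = 1*42 + 1*14 + 2*5 + 5*2 + 14*1 + 42*1 = 132
Now cat(7):
  cat(0)*cat(6) = 1*132 = 132
  cat(1)*cat(5) = 1*42 = 42
  cat(2)*cat(4) = 2*14 = 28
  cat(3)*cat(3) = 5*5 = 25
  cat(4)*cat(2) = 14*2 = 28
  cat(5)*cat(1) = 42*1 = 42
  cat(6)*cat(0) = 132*1 = 132
= 132 + 42 + 28 + 25 + 28 + 42 + 132
= 429


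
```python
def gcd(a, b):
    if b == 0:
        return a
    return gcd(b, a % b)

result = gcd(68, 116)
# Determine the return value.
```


gcd(68, 116)
= gcd(116, 68 % 116) = gcd(116, 68)
= gcd(68, 116 % 68) = gcd(68, 48)
= gcd(48, 68 % 48) = gcd(48, 20)
= gcd(20, 48 % 20) = gcd(20, 8)
= gcd(8, 20 % 8) = gcd(8, 4)
= gcd(4, 8 % 4) = gcd(4, 0)
b == 0, return a = 4


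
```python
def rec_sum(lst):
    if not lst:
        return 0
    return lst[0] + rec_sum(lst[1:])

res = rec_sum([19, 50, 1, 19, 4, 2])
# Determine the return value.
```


rec_sum([19, 50, 1, 19, 4, 2])
= 19 + rec_sum([50, 1, 19, 4, 2])
= 19 + 50 + rec_sum([1, 19, 4, 2])
= 19 + 50 + 1 + rec_sum([19, 4, 2])
= 19 + 50 + 1 + 19 + rec_sum([4, 2])
= 19 + 50 + 1 + 19 + 4 + rec_sum([2])
= 19 + 50 + 1 + 19 + 4 + 2 + rec_sum([])
= 19 + 50 + 1 + 19 + 4 + 2 + 0
= 95


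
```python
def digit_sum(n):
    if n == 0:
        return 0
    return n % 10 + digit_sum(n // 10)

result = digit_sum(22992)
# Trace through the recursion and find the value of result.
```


digit_sum(22992)
= 2 + digit_sum(2299)
= 2 + 9 + digit_sum(229)
= 2 + 9 + 9 + digit_sum(22)
= 2 + 9 + 9 + 2 + digit_sum(2)
= 2 + 9 + 9 + 2 + 2 + digit_sum(0)
= 2 + 9 + 9 + 2 + 2 + 0
= 24


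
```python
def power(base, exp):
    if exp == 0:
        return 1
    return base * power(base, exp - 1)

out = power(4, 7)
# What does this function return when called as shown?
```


power(4, 7)
= 4 * power(4, 6)
= 4 * 4 * power(4, 5)
= 4 * 4 * 4 * power(4, 4)
= 4 * 4 * 4 * 4 * power(4, 3)
= 4 * 4 * 4 * 4 * 4 * power(4, 2)
= 4 * 4 * 4 * 4 * 4 * 4 * power(4, 1)
= 4 * 4 * 4 * 4 * 4 * 4 * 4 * power(4, 0)
= 4 * 4 * 4 * 4 * 4 * 4 * 4 * 1
= 16384


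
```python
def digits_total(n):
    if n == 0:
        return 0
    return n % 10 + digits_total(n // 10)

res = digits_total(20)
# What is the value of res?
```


digits_total(20)
= 0 + digits_total(2)
= 0 + 2 + digits_total(0)
= 0 + 2 + 0
= 2


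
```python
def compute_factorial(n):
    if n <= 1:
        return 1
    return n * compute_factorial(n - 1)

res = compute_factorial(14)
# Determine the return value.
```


compute_factorial(14)
= 14 * compute_factorial(13)
= 14 * 13 * compute_factorial(12)
= 14 * 13 * 12 * compute_factorial(11)
= 14 * 13 * 12 * 11 * compute_factorial(10)
= 14 * 13 * 12 * 11 * 10 * compute_factorial(9)
= 14 * 13 * 12 * 11 * 10 * 9 * compute_factorial(8)
= 14 * 13 * 12 * 11 * 10 * 9 * 8 * compute_factorial(7)
= 14 * 13 * 12 * 11 * 10 * 9 * 8 * 7 * compute_factorial(6)
= 14 * 13 * 12 * 11 * 10 * 9 * 8 * 7 * 6 * compute_factorial(5)
= 14 * 13 * 12 * 11 * 10 * 9 * 8 * 7 * 6 * 5 * compute_factorial(4)
= 14 * 13 * 12 * 11 * 10 * 9 * 8 * 7 * 6 * 5 * 4 * compute_factorial(3)
= 14 * 13 * 12 * 11 * 10 * 9 * 8 * 7 * 6 * 5 * 4 * 3 * compute_factorial(2)
= 14 * 13 * 12 * 11 * 10 * 9 * 8 * 7 * 6 * 5 * 4 * 3 * 2 * compute_factorial(1)
= 14 * 13 * 12 * 11 * 10 * 9 * 8 * 7 * 6 * 5 * 4 * 3 * 2 * 1
= 87178291200


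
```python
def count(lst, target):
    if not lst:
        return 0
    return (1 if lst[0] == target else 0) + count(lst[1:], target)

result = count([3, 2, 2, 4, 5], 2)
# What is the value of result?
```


count([3, 2, 2, 4, 5], 2)
lst[0]=3 != 2: 0 + count([2, 2, 4, 5], 2)
lst[0]=2 == 2: 1 + count([2, 4, 5], 2)
lst[0]=2 == 2: 1 + count([4, 5], 2)
lst[0]=4 != 2: 0 + count([5], 2)
lst[0]=5 != 2: 0 + count([], 2)
= 2


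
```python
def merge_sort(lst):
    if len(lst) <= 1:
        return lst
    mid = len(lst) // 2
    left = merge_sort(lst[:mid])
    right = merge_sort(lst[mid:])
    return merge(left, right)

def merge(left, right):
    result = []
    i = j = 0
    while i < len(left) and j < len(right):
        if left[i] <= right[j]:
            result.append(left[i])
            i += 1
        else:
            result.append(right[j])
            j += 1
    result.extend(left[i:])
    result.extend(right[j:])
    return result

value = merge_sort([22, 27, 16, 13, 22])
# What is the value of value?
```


merge_sort([22, 27, 16, 13, 22])
Split into [22, 27] and [16, 13, 22]
Left sorted: [22, 27]
Right sorted: [13, 16, 22]
Merge [22, 27] and [13, 16, 22]
= [13, 16, 22, 22, 27]


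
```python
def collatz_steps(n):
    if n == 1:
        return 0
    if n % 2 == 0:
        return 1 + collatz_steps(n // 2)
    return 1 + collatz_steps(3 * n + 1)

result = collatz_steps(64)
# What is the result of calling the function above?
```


collatz_steps(64)
64 is even -> collatz_steps(32)
32 is even -> collatz_steps(16)
16 is even -> collatz_steps(8)
8 is even -> collatz_steps(4)
4 is even -> collatz_steps(2)
2 is even -> collatz_steps(1)
Reached 1 after 6 steps
= 6


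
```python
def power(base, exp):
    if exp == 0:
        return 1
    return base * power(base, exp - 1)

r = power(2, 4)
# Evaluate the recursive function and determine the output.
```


power(2, 4)
= 2 * power(2, 3)
= 2 * 2 * power(2, 2)
= 2 * 2 * 2 * power(2, 1)
= 2 * 2 * 2 * 2 * power(2, 0)
= 2 * 2 * 2 * 2 * 1
= 16


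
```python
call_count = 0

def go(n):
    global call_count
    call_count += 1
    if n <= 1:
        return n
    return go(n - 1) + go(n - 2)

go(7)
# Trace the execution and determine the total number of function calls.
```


go(7) calls go(6) and go(5); each non-base call branches into two more.
Let C(k) = total number of calls made by go(k), including the call to go(k) itself.
Base cases: C(0) = 1, C(1) = 1
Recurrence: C(k) = 1 + C(k-1) + C(k-2)
  C(2) = 1 + C(1) + C(0) = 1 + 1 + 1 = 3
  C(3) = 1 + C(2) + C(1) = 1 + 3 + 1 = 5
  C(4) = 1 + C(3) + C(2) = 1 + 5 + 3 = 9
  C(5) = 1 + C(4) + C(3) = 1 + 9 + 5 = 15
  C(6) = 1 + C(5) + C(4) = 1 + 15 + 9 = 25
  C(7) = 1 + C(6) + C(5) = 1 + 25 + 15 = 41
Total calls = C(7) = 41


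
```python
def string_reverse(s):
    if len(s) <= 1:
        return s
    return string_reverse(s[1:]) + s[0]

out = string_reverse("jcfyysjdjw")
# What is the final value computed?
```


string_reverse("jcfyysjdjw")
= string_reverse("cfyysjdjw") + "j"
= string_reverse("fyysjdjw") + "c" + "j"
= string_reverse("yysjdjw") + "f" + "c" + "j"
= string_reverse("ysjdjw") + "y" + "f" + "c" + "j"
= string_reverse("sjdjw") + "y" + "y" + "f" + "c" + "j"
= string_reverse("jdjw") + "s" + "y" + "y" + "f" + "c" + "j"
= string_reverse("djw") + "j" + "s" + "y" + "y" + "f" + "c" + "j"
= string_reverse("jw") + "d" + "j" + "s" + "y" + "y" + "f" + "c" + "j"
= string_reverse("w") + "j" + "d" + "j" + "s" + "y" + "y" + "f" + "c" + "j"
= "w" + "j" + "d" + "j" + "s" + "y" + "y" + "f" + "c" + "j"
= "wjdjsyyfcj"


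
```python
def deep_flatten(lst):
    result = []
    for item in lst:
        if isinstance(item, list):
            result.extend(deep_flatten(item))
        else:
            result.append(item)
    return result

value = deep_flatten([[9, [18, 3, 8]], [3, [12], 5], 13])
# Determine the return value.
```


deep_flatten([[9, [18, 3, 8]], [3, [12], 5], 13])
Processing each element:
  [9, [18, 3, 8]] is a list -> deep_flatten recursively -> [9, 18, 3, 8]
  [3, [12], 5] is a list -> deep_flatten recursively -> [3, 12, 5]
  13 is not a list -> append 13
= [9, 18, 3, 8, 3, 12, 5, 13]


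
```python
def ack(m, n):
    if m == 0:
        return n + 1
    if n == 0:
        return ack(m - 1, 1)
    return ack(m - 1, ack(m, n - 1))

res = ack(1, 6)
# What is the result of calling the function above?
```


ack(1, 6)
= ack(0, ack(1, 5))
First compute ack(1, 5) = 7
= ack(0, 7)
= 8


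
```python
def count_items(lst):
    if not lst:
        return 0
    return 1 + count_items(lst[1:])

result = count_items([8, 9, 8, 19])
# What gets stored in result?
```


count_items([8, 9, 8, 19])
= 1 + count_items([9, 8, 19])
= 1 + 1 + count_items([8, 19])
= 1 + 1 + 1 + count_items([19])
= 1 + 1 + 1 + 1 + count_items([])
= 1 + 1 + 1 + 1 + 0
= 4


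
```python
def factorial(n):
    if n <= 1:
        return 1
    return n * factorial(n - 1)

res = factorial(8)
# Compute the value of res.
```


factorial(8)
= 8 * factorial(7)
= 8 * 7 * factorial(6)
= 8 * 7 * 6 * factorial(5)
= 8 * 7 * 6 * 5 * factorial(4)
= 8 * 7 * 6 * 5 * 4 * factorial(3)
= 8 * 7 * 6 * 5 * 4 * 3 * factorial(2)
= 8 * 7 * 6 * 5 * 4 * 3 * 2 * factorial(1)
= 8 * 7 * 6 * 5 * 4 * 3 * 2 * 1
= 40320


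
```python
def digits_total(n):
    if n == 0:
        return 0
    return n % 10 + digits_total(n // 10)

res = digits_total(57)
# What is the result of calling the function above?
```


digits_total(57)
= 7 + digits_total(5)
= 7 + 5 + digits_total(0)
= 7 + 5 + 0
= 12


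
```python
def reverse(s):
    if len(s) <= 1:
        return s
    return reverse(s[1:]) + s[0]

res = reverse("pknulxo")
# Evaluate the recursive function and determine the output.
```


reverse("pknulxo")
= reverse("knulxo") + "p"
= reverse("nulxo") + "k" + "p"
= reverse("ulxo") + "n" + "k" + "p"
= reverse("lxo") + "u" + "n" + "k" + "p"
= reverse("xo") + "l" + "u" + "n" + "k" + "p"
= reverse("o") + "x" + "l" + "u" + "n" + "k" + "p"
= "o" + "x" + "l" + "u" + "n" + "k" + "p"
= "oxlunkp"


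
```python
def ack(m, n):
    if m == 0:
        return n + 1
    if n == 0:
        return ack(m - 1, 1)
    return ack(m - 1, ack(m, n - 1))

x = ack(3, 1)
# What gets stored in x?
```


ack(3, 1)
= ack(2, ack(3, 0))
First compute ack(3, 0) = 5
= ack(2, 5)
= 13


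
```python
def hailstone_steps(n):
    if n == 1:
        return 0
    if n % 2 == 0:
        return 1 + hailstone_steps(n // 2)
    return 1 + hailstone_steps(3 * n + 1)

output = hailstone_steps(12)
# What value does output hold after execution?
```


hailstone_steps(12)
12 is even -> hailstone_steps(6)
6 is even -> hailstone_steps(3)
3 is odd -> 3*3+1 = 10 -> hailstone_steps(10)
10 is even -> hailstone_steps(5)
5 is odd -> 3*5+1 = 16 -> hailstone_steps(16)
16 is even -> hailstone_steps(8)
8 is even -> hailstone_steps(4)
4 is even -> hailstone_steps(2)
2 is even -> hailstone_steps(1)
Reached 1 after 9 steps
= 9


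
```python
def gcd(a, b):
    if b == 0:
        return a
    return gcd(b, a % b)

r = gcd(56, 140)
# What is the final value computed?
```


gcd(56, 140)
= gcd(140, 56 % 140) = gcd(140, 56)
= gcd(56, 140 % 56) = gcd(56, 28)
= gcd(28, 56 % 28) = gcd(28, 0)
b == 0, return a = 28


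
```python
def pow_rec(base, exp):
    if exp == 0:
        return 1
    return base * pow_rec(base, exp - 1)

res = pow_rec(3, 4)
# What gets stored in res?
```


pow_rec(3, 4)
= 3 * pow_rec(3, 3)
= 3 * 3 * pow_rec(3, 2)
= 3 * 3 * 3 * pow_rec(3, 1)
= 3 * 3 * 3 * 3 * pow_rec(3, 0)
= 3 * 3 * 3 * 3 * 1
= 81


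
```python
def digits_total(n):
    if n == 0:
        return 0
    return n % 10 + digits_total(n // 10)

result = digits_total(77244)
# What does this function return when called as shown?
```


digits_total(77244)
= 4 + digits_total(7724)
= 4 + 4 + digits_total(772)
= 4 + 4 + 2 + digits_total(77)
= 4 + 4 + 2 + 7 + digits_total(7)
= 4 + 4 + 2 + 7 + 7 + digits_total(0)
= 4 + 4 + 2 + 7 + 7 + 0
= 24


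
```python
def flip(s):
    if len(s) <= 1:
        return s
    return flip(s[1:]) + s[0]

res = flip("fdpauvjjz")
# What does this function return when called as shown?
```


flip("fdpauvjjz")
= flip("dpauvjjz") + "f"
= flip("pauvjjz") + "d" + "f"
= flip("auvjjz") + "p" + "d" + "f"
= flip("uvjjz") + "a" + "p" + "d" + "f"
= flip("vjjz") + "u" + "a" + "p" + "d" + "f"
= flip("jjz") + "v" + "u" + "a" + "p" + "d" + "f"
= flip("jz") + "j" + "v" + "u" + "a" + "p" + "d" + "f"
= flip("z") + "j" + "j" + "v" + "u" + "a" + "p" + "d" + "f"
= "z" + "j" + "j" + "v" + "u" + "a" + "p" + "d" + "f"
= "zjjvuapdf"


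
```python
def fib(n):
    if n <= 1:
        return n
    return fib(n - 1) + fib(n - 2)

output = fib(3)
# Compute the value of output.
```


fib(3)
= fib(2) + fib(1)
Computing bottom-up: fib(0)=0, fib(1)=1, fib(2)=1, fib(3)=2
= 2


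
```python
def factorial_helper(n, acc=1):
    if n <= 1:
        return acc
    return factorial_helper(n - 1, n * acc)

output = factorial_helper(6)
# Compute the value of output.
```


factorial_helper(6, 1)
= factorial_helper(5, 6 * 1) = factorial_helper(5, 6)
= factorial_helper(4, 5 * 6) = factorial_helper(4, 30)
= factorial_helper(3, 4 * 30) = factorial_helper(3, 120)
= factorial_helper(2, 3 * 120) = factorial_helper(2, 360)
= factorial_helper(1, 2 * 360) = factorial_helper(1, 720)
n <= 1, return acc = 720


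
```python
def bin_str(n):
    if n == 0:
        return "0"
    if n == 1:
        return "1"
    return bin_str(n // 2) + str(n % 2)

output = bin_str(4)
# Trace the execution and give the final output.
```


bin_str(4)
= bin_str(2) + "0"
= bin_str(1) + "0" + "0"
= "1" + "0" + "0"
= "100"


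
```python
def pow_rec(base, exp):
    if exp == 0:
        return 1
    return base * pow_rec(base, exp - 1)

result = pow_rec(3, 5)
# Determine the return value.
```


pow_rec(3, 5)
= 3 * pow_rec(3, 4)
= 3 * 3 * pow_rec(3, 3)
= 3 * 3 * 3 * pow_rec(3, 2)
= 3 * 3 * 3 * 3 * pow_rec(3, 1)
= 3 * 3 * 3 * 3 * 3 * pow_rec(3, 0)
= 3 * 3 * 3 * 3 * 3 * 1
= 243


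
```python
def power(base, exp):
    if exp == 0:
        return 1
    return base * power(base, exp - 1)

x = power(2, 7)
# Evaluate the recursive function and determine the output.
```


power(2, 7)
= 2 * power(2, 6)
= 2 * 2 * power(2, 5)
= 2 * 2 * 2 * power(2, 4)
= 2 * 2 * 2 * 2 * power(2, 3)
= 2 * 2 * 2 * 2 * 2 * power(2, 2)
= 2 * 2 * 2 * 2 * 2 * 2 * power(2, 1)
= 2 * 2 * 2 * 2 * 2 * 2 * 2 * power(2, 0)
= 2 * 2 * 2 * 2 * 2 * 2 * 2 * 1
= 128
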